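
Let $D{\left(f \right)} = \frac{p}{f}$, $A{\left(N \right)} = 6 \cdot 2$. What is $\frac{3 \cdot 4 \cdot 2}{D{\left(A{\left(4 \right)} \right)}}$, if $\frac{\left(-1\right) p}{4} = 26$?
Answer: $- \frac{36}{13} \approx -2.7692$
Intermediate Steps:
$A{\left(N \right)} = 12$
$p = -104$ ($p = \left(-4\right) 26 = -104$)
$D{\left(f \right)} = - \frac{104}{f}$
$\frac{3 \cdot 4 \cdot 2}{D{\left(A{\left(4 \right)} \right)}} = \frac{3 \cdot 4 \cdot 2}{\left(-104\right) \frac{1}{12}} = \frac{12 \cdot 2}{\left(-104\right) \frac{1}{12}} = \frac{24}{- \frac{26}{3}} = 24 \left(- \frac{3}{26}\right) = - \frac{36}{13}$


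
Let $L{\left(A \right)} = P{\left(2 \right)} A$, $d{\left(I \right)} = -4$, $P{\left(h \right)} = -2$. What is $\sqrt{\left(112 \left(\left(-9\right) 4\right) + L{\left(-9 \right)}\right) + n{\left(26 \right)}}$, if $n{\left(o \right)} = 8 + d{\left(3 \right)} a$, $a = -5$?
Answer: $i \sqrt{3986} \approx 63.135 i$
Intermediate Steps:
$n{\left(o \right)} = 28$ ($n{\left(o \right)} = 8 - -20 = 8 + 20 = 28$)
$L{\left(A \right)} = - 2 A$
$\sqrt{\left(112 \left(\left(-9\right) 4\right) + L{\left(-9 \right)}\right) + n{\left(26 \right)}} = \sqrt{\left(112 \left(\left(-9\right) 4\right) - -18\right) + 28} = \sqrt{\left(112 \left(-36\right) + 18\right) + 28} = \sqrt{\left(-4032 + 18\right) + 28} = \sqrt{-4014 + 28} = \sqrt{-3986} = i \sqrt{3986}$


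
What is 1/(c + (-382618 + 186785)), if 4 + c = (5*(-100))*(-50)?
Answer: -1/170837 ≈ -5.8535e-6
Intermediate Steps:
c = 24996 (c = -4 + (5*(-100))*(-50) = -4 - 500*(-50) = -4 + 25000 = 24996)
1/(c + (-382618 + 186785)) = 1/(24996 + (-382618 + 186785)) = 1/(24996 - 195833) = 1/(-170837) = -1/170837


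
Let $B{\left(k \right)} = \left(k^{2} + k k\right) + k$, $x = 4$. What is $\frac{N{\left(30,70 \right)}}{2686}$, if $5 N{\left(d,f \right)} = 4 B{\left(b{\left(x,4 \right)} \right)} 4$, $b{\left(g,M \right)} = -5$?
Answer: $\frac{72}{1343} \approx 0.053611$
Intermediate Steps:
$B{\left(k \right)} = k + 2 k^{2}$ ($B{\left(k \right)} = \left(k^{2} + k^{2}\right) + k = 2 k^{2} + k = k + 2 k^{2}$)
$N{\left(d,f \right)} = 144$ ($N{\left(d,f \right)} = \frac{4 \left(- 5 \left(1 + 2 \left(-5\right)\right)\right) 4}{5} = \frac{4 \left(- 5 \left(1 - 10\right)\right) 4}{5} = \frac{4 \left(\left(-5\right) \left(-9\right)\right) 4}{5} = \frac{4 \cdot 45 \cdot 4}{5} = \frac{180 \cdot 4}{5} = \frac{1}{5} \cdot 720 = 144$)
$\frac{N{\left(30,70 \right)}}{2686} = \frac{144}{2686} = 144 \cdot \frac{1}{2686} = \frac{72}{1343}$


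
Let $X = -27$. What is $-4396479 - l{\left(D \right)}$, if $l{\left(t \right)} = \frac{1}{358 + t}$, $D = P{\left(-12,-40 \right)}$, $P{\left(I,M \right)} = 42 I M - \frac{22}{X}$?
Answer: $- \frac{2435684537859}{554008} \approx -4.3965 \cdot 10^{6}$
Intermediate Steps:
$P{\left(I,M \right)} = \frac{22}{27} + 42 I M$ ($P{\left(I,M \right)} = 42 I M - \frac{22}{-27} = 42 I M - - \frac{22}{27} = 42 I M + \frac{22}{27} = \frac{22}{27} + 42 I M$)
$D = \frac{544342}{27}$ ($D = \frac{22}{27} + 42 \left(-12\right) \left(-40\right) = \frac{22}{27} + 20160 = \frac{544342}{27} \approx 20161.0$)
$-4396479 - l{\left(D \right)} = -4396479 - \frac{1}{358 + \frac{544342}{27}} = -4396479 - \frac{1}{\frac{554008}{27}} = -4396479 - \frac{27}{554008} = - \frac{2435684537859}{554008}$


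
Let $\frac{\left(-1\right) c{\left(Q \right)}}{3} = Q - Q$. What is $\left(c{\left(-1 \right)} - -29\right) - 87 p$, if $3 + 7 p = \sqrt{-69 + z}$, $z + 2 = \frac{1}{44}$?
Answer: $\frac{464}{7} - \frac{261 i \sqrt{3817}}{154} \approx 66.286 - 104.71 i$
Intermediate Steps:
$c{\left(Q \right)} = 0$ ($c{\left(Q \right)} = - 3 \left(Q - Q\right) = \left(-3\right) 0 = 0$)
$z = - \frac{87}{44}$ ($z = -2 + \frac{1}{44} = - \frac{87}{44} \approx -1.9773$)
$p = - \frac{3}{7} + \frac{3 i \sqrt{3817}}{154}$ ($p = - \frac{3}{7} + \frac{\sqrt{-69 - \frac{87}{44}}}{7} = - \frac{3}{7} + \frac{\sqrt{- \frac{3123}{44}}}{7} = - \frac{3}{7} + \frac{\frac{3}{22} i \sqrt{3817}}{7} = - \frac{3}{7} + \frac{3 i \sqrt{3817}}{154} \approx -0.42857 + 1.2035 i$)
$\left(c{\left(-1 \right)} - -29\right) - 87 p = \left(0 - -29\right) - 87 \left(- \frac{3}{7} + \frac{3 i \sqrt{3817}}{154}\right) = \left(0 + 29\right) + \left(\frac{261}{7} - \frac{261 i \sqrt{3817}}{154}\right) = 29 + \left(\frac{261}{7} - \frac{261 i \sqrt{3817}}{154}\right) = \frac{464}{7} - \frac{261 i \sqrt{3817}}{154}$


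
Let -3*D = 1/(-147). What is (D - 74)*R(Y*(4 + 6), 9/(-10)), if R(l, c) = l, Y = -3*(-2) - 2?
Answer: -1305320/441 ≈ -2959.9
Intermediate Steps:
Y = 4 (Y = 6 - 2 = 4)
D = 1/441 (D = -⅓/(-147) = -⅓*(-1/147) = 1/441 ≈ 0.0022676)
(D - 74)*R(Y*(4 + 6), 9/(-10)) = (1/441 - 74)*(4*(4 + 6)) = -130532*10/441 = -32633/441*40 = -1305320/441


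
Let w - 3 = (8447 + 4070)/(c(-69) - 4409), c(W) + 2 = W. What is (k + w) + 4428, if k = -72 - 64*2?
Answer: 18942363/4480 ≈ 4228.2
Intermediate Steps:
c(W) = -2 + W
k = -200 (k = -72 - 16*8 = -72 - 128 = -200)
w = 923/4480 (w = 3 + (8447 + 4070)/((-2 - 69) - 4409) = 3 + 12517/(-71 - 4409) = 3 + 12517/(-4480) = 3 + 12517*(-1/4480) = 3 - 12517/4480 = 923/4480 ≈ 0.20603)
(k + w) + 4428 = (-200 + 923/4480) + 4428 = -895077/4480 + 4428 = 18942363/4480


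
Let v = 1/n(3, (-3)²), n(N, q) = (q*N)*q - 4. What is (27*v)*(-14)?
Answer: -378/239 ≈ -1.5816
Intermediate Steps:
n(N, q) = -4 + N*q² (n(N, q) = (N*q)*q - 4 = N*q² - 4 = -4 + N*q²)
v = 1/239 (v = 1/(-4 + 3*((-3)²)²) = 1/(-4 + 3*9²) = 1/(-4 + 3*81) = 1/(-4 + 243) = 1/239 ≈ 0.0041841)
(27*v)*(-14) = (27*(1/239))*(-14) = (27/239)*(-14) = -378/239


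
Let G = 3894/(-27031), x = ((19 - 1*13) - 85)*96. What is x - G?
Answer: -204999210/27031 ≈ -7583.9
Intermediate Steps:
x = -7584 (x = ((19 - 13) - 85)*96 = (6 - 85)*96 = -79*96 = -7584)
G = -3894/27031 (G = 3894*(-1/27031) = -3894/27031 ≈ -0.14406)
x - G = -7584 - 1*(-3894/27031) = -7584 + 3894/27031 = -204999210/27031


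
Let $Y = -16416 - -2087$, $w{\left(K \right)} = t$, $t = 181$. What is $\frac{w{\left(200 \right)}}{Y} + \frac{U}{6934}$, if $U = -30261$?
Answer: $- \frac{434864923}{99357286} \approx -4.3768$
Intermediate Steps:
$w{\left(K \right)} = 181$
$Y = -14329$ ($Y = -16416 + 2087 = -14329$)
$\frac{w{\left(200 \right)}}{Y} + \frac{U}{6934} = \frac{181}{-14329} - \frac{30261}{6934} = 181 \left(- \frac{1}{14329}\right) - \frac{30261}{6934} = - \frac{181}{14329} - \frac{30261}{6934} = - \frac{434864923}{99357286}$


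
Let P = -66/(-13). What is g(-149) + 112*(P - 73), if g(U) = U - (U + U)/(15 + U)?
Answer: -6757748/871 ≈ -7758.6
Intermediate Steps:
P = 66/13 (P = -66*(-1/13) = 66/13 ≈ 5.0769)
g(U) = U - 2*U/(15 + U)
g(-149) + 112*(P - 73) = -149*(13 - 149)/(15 - 149) + 112*(66/13 - 73) = -149*(-136)/(-134) + 112*(-883/13) = -149*(-1/134)*(-136) - 98896/13 = -10132/67 - 98896/13 = -6757748/871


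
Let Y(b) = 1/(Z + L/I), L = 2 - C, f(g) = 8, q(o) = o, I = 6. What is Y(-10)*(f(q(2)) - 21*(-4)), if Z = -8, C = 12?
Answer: -276/29 ≈ -9.5172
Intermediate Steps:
L = -10 (L = 2 - 1*12 = 2 - 12 = -10)
Y(b) = -3/29 (Y(b) = 1/(-8 - 10/6) = 1/(-8 - 10*1/6) = 1/(-8 - 5/3) = 1/(-29/3) = -3/29)
Y(-10)*(f(q(2)) - 21*(-4)) = -3*(8 - 21*(-4))/29 = -3*(8 + 84)/29 = -3/29*92 = -276/29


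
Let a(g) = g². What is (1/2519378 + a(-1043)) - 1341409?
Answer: -638813485679/2519378 ≈ -2.5356e+5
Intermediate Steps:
(1/2519378 + a(-1043)) - 1341409 = (1/2519378 + (-1043)²) - 1341409 = (1/2519378 + 1087849) - 1341409 = 2740702837923/2519378 - 1341409 = -638813485679/2519378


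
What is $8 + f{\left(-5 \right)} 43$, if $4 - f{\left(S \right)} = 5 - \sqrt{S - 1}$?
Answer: $-35 + 43 i \sqrt{6} \approx -35.0 + 105.33 i$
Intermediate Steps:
$f{\left(S \right)} = -1 + \sqrt{-1 + S}$ ($f{\left(S \right)} = 4 - \left(5 - \sqrt{S - 1}\right) = 4 - \left(5 - \sqrt{-1 + S}\right) = 4 + \left(-5 + \sqrt{-1 + S}\right) = -1 + \sqrt{-1 + S}$)
$8 + f{\left(-5 \right)} 43 = 8 + \left(-1 + \sqrt{-1 - 5}\right) 43 = 8 + \left(-1 + \sqrt{-6}\right) 43 = 8 + \left(-1 + i \sqrt{6}\right) 43 = 8 - \left(43 - 43 i \sqrt{6}\right) = -35 + 43 i \sqrt{6}$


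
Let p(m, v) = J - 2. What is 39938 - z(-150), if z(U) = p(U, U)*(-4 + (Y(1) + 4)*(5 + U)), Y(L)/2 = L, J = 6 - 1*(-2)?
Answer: 45182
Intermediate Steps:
J = 8 (J = 6 + 2 = 8)
Y(L) = 2*L
p(m, v) = 6 (p(m, v) = 8 - 2 = 6)
z(U) = 156 + 36*U (z(U) = 6*(-4 + (2*1 + 4)*(5 + U)) = 6*(-4 + (2 + 4)*(5 + U)) = 6*(-4 + 6*(5 + U)) = 6*(-4 + (30 + 6*U)) = 6*(26 + 6*U) = 156 + 36*U)
39938 - z(-150) = 39938 - (156 + 36*(-150)) = 39938 - (156 - 5400) = 39938 - 1*(-5244) = 39938 + 5244 = 45182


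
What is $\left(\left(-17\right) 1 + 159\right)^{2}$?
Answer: $20164$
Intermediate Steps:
$\left(\left(-17\right) 1 + 159\right)^{2} = \left(-17 + 159\right)^{2} = 142^{2} = 20164$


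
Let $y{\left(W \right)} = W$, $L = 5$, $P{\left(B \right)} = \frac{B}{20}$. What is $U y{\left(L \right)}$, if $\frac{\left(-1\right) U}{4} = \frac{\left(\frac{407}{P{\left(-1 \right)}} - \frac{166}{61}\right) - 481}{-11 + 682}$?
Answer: $\frac{10520940}{40931} \approx 257.04$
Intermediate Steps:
$P{\left(B \right)} = \frac{B}{20}$ ($P{\left(B \right)} = B \frac{1}{20} = \frac{B}{20}$)
$U = \frac{2104188}{40931}$ ($U = - 4 \frac{\left(\frac{407}{\frac{1}{20} \left(-1\right)} - \frac{166}{61}\right) - 481}{-11 + 682} = - 4 \frac{\left(\frac{407}{- \frac{1}{20}} - \frac{166}{61}\right) - 481}{671} = - 4 \left(\left(407 \left(-20\right) - \frac{166}{61}\right) - 481\right) \frac{1}{671} = - 4 \left(\left(-8140 - \frac{166}{61}\right) - 481\right) \frac{1}{671} = - 4 \left(- \frac{496706}{61} - 481\right) \frac{1}{671} = - 4 \left(\left(- \frac{526047}{61}\right) \frac{1}{671}\right) = \left(-4\right) \left(- \frac{526047}{40931}\right) = \frac{2104188}{40931} \approx 51.408$)
$U y{\left(L \right)} = \frac{2104188}{40931} \cdot 5 = \frac{10520940}{40931}$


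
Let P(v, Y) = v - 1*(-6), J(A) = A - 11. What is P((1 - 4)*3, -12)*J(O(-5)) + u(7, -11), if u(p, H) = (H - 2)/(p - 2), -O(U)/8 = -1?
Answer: 32/5 ≈ 6.4000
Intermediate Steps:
O(U) = 8 (O(U) = -8*(-1) = 8)
J(A) = -11 + A
P(v, Y) = 6 + v (P(v, Y) = v + 6 = 6 + v)
u(p, H) = (-2 + H)/(-2 + p)
P((1 - 4)*3, -12)*J(O(-5)) + u(7, -11) = (6 + (1 - 4)*3)*(-11 + 8) + (-2 - 11)/(-2 + 7) = (6 - 3*3)*(-3) - 13/5 = (6 - 9)*(-3) + (⅕)*(-13) = -3*(-3) - 13/5 = 9 - 13/5 = 32/5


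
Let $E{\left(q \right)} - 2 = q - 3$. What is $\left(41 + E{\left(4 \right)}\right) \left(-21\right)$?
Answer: $-924$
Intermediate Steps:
$E{\left(q \right)} = -1 + q$ ($E{\left(q \right)} = 2 + \left(q - 3\right) = 2 + \left(-3 + q\right) = -1 + q$)
$\left(41 + E{\left(4 \right)}\right) \left(-21\right) = \left(41 + \left(-1 + 4\right)\right) \left(-21\right) = \left(41 + 3\right) \left(-21\right) = 44 \left(-21\right) = -924$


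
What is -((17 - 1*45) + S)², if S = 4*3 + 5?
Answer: -121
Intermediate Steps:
S = 17 (S = 12 + 5 = 17)
-((17 - 1*45) + S)² = -((17 - 1*45) + 17)² = -((17 - 45) + 17)² = -(-28 + 17)² = -1*(-11)² = -1*121 = -121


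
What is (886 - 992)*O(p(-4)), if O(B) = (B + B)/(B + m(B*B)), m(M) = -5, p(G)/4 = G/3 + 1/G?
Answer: -2014/17 ≈ -118.47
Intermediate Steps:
p(G) = 4/G + 4*G/3 (p(G) = 4*(G/3 + 1/G) = 4*(1/G + G/3) = 4/G + 4*G/3)
O(B) = 2*B/(-5 + B) (O(B) = (B + B)/(B - 5) = (2*B)/(-5 + B) = 2*B/(-5 + B))
(886 - 992)*O(p(-4)) = (886 - 992)*(2*(4/(-4) + (4/3)*(-4))/(-5 + (4/(-4) + (4/3)*(-4)))) = -212*(4*(-¼) - 16/3)/(-5 + (4*(-¼) - 16/3)) = -212*(-1 - 16/3)/(-5 + (-1 - 16/3)) = -212*(-19)/(3*(-5 - 19/3)) = -212*(-19)/(3*(-34/3)) = -212*(-19)*(-3)/(3*34) = -106*19/17 = -2014/17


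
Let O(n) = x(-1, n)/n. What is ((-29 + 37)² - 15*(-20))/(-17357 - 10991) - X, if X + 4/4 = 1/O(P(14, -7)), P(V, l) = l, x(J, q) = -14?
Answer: 6905/14174 ≈ 0.48716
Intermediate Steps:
O(n) = -14/n
X = -½ (X = -1 + 1/(-14/(-7)) = -1 + 1/(-14*(-⅐)) = -1 + 1/2 = -1 + ½ = -½ ≈ -0.50000)
((-29 + 37)² - 15*(-20))/(-17357 - 10991) - X = ((-29 + 37)² - 15*(-20))/(-17357 - 10991) - 1*(-½) = (8² + 300)/(-28348) + ½ = (64 + 300)*(-1/28348) + ½ = 364*(-1/28348) + ½ = -91/7087 + ½ = 6905/14174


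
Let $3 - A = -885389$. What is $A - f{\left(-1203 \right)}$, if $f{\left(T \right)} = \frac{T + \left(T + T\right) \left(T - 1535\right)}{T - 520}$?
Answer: $\frac{1532116841}{1723} \approx 8.8922 \cdot 10^{5}$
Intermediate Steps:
$A = 885392$ ($A = 3 - -885389 = 3 + 885389 = 885392$)
$f{\left(T \right)} = \frac{T + 2 T \left(-1535 + T\right)}{-520 + T}$
$A - f{\left(-1203 \right)} = 885392 - - \frac{1203 \left(-3069 + 2 \left(-1203\right)\right)}{-520 - 1203} = 885392 - - \frac{1203 \left(-3069 - 2406\right)}{-1723} = 885392 - \left(-1203\right) \left(- \frac{1}{1723}\right) \left(-5475\right) = 885392 - - \frac{6586425}{1723} = 885392 + \frac{6586425}{1723} = \frac{1532116841}{1723}$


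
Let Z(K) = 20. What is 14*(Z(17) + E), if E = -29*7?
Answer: -2562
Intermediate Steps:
E = -203
14*(Z(17) + E) = 14*(20 - 203) = 14*(-183) = -2562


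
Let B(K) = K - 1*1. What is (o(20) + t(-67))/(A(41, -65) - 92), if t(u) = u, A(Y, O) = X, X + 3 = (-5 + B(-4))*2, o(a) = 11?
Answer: 56/115 ≈ 0.48696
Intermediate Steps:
B(K) = -1 + K (B(K) = K - 1 = -1 + K)
X = -23 (X = -3 + (-5 + (-1 - 4))*2 = -3 + (-5 - 5)*2 = -3 - 10*2 = -3 - 20 = -23)
A(Y, O) = -23
(o(20) + t(-67))/(A(41, -65) - 92) = (11 - 67)/(-23 - 92) = -56/(-115) = -56*(-1/115) = 56/115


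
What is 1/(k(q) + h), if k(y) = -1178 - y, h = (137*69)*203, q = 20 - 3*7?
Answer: 1/1917782 ≈ 5.2144e-7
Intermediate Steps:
q = -1 (q = 20 - 21 = -1)
h = 1918959 (h = 9453*203 = 1918959)
1/(k(q) + h) = 1/((-1178 - 1*(-1)) + 1918959) = 1/((-1178 + 1) + 1918959) = 1/(-1177 + 1918959) = 1/1917782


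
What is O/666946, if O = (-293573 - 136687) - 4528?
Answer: -217394/333473 ≈ -0.65191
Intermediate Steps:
O = -434788 (O = -430260 - 4528 = -434788)
O/666946 = -434788/666946 = -434788*1/666946 = -217394/333473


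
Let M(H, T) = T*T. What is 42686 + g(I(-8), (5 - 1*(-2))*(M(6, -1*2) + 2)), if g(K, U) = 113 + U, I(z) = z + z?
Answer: 42841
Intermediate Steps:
I(z) = 2*z
M(H, T) = T²
42686 + g(I(-8), (5 - 1*(-2))*(M(6, -1*2) + 2)) = 42686 + (113 + (5 - 1*(-2))*((-1*2)² + 2)) = 42686 + (113 + (5 + 2)*((-2)² + 2)) = 42686 + (113 + 7*(4 + 2)) = 42686 + (113 + 7*6) = 42686 + (113 + 42) = 42686 + 155 = 42841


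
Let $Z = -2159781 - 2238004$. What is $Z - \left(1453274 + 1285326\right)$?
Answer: $-7136385$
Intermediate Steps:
$Z = -4397785$ ($Z = -2159781 - 2238004 = -4397785$)
$Z - \left(1453274 + 1285326\right) = -4397785 - \left(1453274 + 1285326\right) = -4397785 - 2738600 = -7136385$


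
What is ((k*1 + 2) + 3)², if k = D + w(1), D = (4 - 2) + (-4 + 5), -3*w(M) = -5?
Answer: 841/9 ≈ 93.444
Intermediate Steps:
w(M) = 5/3 (w(M) = -⅓*(-5) = 5/3)
D = 3 (D = 2 + 1 = 3)
k = 14/3 (k = 3 + 5/3 = 14/3 ≈ 4.6667)
((k*1 + 2) + 3)² = (((14/3)*1 + 2) + 3)² = ((14/3 + 2) + 3)² = (20/3 + 3)² = (29/3)² = 841/9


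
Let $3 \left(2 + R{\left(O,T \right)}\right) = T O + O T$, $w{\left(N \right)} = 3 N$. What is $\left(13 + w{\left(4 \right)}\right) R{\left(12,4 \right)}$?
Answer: $750$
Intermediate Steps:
$R{\left(O,T \right)} = -2 + \frac{2 O T}{3}$ ($R{\left(O,T \right)} = -2 + \frac{T O + O T}{3} = -2 + \frac{O T + O T}{3} = -2 + \frac{2 O T}{3}$)
$\left(13 + w{\left(4 \right)}\right) R{\left(12,4 \right)} = \left(13 + 3 \cdot 4\right) \left(-2 + \frac{2}{3} \cdot 12 \cdot 4\right) = \left(13 + 12\right) \left(-2 + 32\right) = 25 \cdot 30 = 750$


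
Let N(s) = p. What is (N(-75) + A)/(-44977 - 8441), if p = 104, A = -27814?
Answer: 13855/26709 ≈ 0.51874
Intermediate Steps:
N(s) = 104
(N(-75) + A)/(-44977 - 8441) = (104 - 27814)/(-44977 - 8441) = -27710/(-53418) = -27710*(-1/53418) = 13855/26709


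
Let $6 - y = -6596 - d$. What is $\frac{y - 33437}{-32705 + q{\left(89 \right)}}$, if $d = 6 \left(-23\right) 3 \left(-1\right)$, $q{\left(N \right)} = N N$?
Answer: $\frac{26421}{24784} \approx 1.0661$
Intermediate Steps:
$q{\left(N \right)} = N^{2}$
$d = 414$ ($d = \left(-138\right) \left(-3\right) = 414$)
$y = 7016$ ($y = 6 - \left(-6596 - 414\right) = 6 - -7010 = 6 + 7010 = 7016$)
$\frac{y - 33437}{-32705 + q{\left(89 \right)}} = \frac{7016 - 33437}{-32705 + 89^{2}} = - \frac{26421}{-32705 + 7921} = - \frac{26421}{-24784} = \left(-26421\right) \left(- \frac{1}{24784}\right) = \frac{26421}{24784}$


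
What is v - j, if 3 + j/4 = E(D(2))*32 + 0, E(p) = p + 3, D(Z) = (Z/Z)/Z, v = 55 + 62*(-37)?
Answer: -2675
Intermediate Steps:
v = -2239 (v = 55 - 2294 = -2239)
D(Z) = 1/Z
E(p) = 3 + p
j = 436 (j = -12 + 4*((3 + 1/2)*32 + 0) = -12 + 4*((7/2)*32 + 0) = -12 + 4*(112 + 0) = -12 + 4*112 = -12 + 448 = 436)
v - j = -2239 - 1*436 = -2239 - 436 = -2675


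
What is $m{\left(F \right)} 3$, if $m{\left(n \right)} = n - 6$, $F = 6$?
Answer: $0$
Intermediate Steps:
$m{\left(n \right)} = -6 + n$
$m{\left(F \right)} 3 = \left(-6 + 6\right) 3 = 0 \cdot 3 = 0$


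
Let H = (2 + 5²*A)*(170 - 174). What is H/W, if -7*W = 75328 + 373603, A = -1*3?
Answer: -292/64133 ≈ -0.0045530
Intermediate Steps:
A = -3
W = -64133 (W = -(75328 + 373603)/7 = -⅐*448931 = -64133)
H = 292 (H = (2 + 5²*(-3))*(170 - 174) = (2 + 25*(-3))*(-4) = (2 - 75)*(-4) = -73*(-4) = 292)
H/W = 292/(-64133) = 292*(-1/64133) = -292/64133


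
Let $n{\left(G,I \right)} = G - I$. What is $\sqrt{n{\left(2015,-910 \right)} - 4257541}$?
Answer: $2 i \sqrt{1063654} \approx 2062.7 i$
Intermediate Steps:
$\sqrt{n{\left(2015,-910 \right)} - 4257541} = \sqrt{\left(2015 - -910\right) - 4257541} = \sqrt{\left(2015 + 910\right) - 4257541} = \sqrt{2925 - 4257541} = \sqrt{-4254616} = 2 i \sqrt{1063654}$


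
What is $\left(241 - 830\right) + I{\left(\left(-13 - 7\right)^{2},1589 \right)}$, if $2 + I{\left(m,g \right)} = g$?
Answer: $998$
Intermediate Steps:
$I{\left(m,g \right)} = -2 + g$
$\left(241 - 830\right) + I{\left(\left(-13 - 7\right)^{2},1589 \right)} = \left(241 - 830\right) + \left(-2 + 1589\right) = \left(241 - 830\right) + 1587 = -589 + 1587 = 998$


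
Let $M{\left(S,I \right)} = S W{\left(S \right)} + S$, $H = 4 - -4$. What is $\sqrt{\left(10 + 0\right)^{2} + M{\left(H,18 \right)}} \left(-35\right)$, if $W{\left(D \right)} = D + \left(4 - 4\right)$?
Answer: $- 70 \sqrt{43} \approx -459.02$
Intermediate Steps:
$H = 8$ ($H = 4 + 4 = 8$)
$W{\left(D \right)} = D$ ($W{\left(D \right)} = D + \left(4 - 4\right) = D + 0 = D$)
$M{\left(S,I \right)} = S + S^{2}$ ($M{\left(S,I \right)} = S S + S = S^{2} + S = S + S^{2}$)
$\sqrt{\left(10 + 0\right)^{2} + M{\left(H,18 \right)}} \left(-35\right) = \sqrt{\left(10 + 0\right)^{2} + 8 \left(1 + 8\right)} \left(-35\right) = \sqrt{10^{2} + 8 \cdot 9} \left(-35\right) = \sqrt{100 + 72} \left(-35\right) = \sqrt{172} \left(-35\right) = 2 \sqrt{43} \left(-35\right) = - 70 \sqrt{43}$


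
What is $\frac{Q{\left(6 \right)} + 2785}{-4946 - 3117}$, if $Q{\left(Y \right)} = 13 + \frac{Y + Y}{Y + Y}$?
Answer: $- \frac{2799}{8063} \approx -0.34714$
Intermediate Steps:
$Q{\left(Y \right)} = 14$ ($Q{\left(Y \right)} = 13 + \frac{2 Y}{2 Y} = 13 + 2 Y \frac{1}{2 Y} = 13 + 1 = 14$)
$\frac{Q{\left(6 \right)} + 2785}{-4946 - 3117} = \frac{14 + 2785}{-4946 - 3117} = \frac{2799}{-8063} = 2799 \left(- \frac{1}{8063}\right) = - \frac{2799}{8063}$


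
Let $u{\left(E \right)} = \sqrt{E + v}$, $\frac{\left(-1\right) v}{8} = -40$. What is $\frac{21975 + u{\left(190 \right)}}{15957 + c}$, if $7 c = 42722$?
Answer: $\frac{153825}{154421} + \frac{7 \sqrt{510}}{154421} \approx 0.99716$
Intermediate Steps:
$c = \frac{42722}{7}$ ($c = \frac{1}{7} \cdot 42722 = \frac{42722}{7} \approx 6103.1$)
$v = 320$ ($v = \left(-8\right) \left(-40\right) = 320$)
$u{\left(E \right)} = \sqrt{320 + E}$ ($u{\left(E \right)} = \sqrt{E + 320} = \sqrt{320 + E}$)
$\frac{21975 + u{\left(190 \right)}}{15957 + c} = \frac{21975 + \sqrt{320 + 190}}{15957 + \frac{42722}{7}} = \frac{21975 + \sqrt{510}}{\frac{154421}{7}} = \left(21975 + \sqrt{510}\right) \frac{7}{154421} = \frac{153825}{154421} + \frac{7 \sqrt{510}}{154421}$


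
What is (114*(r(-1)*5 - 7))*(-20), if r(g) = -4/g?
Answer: -29640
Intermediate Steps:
(114*(r(-1)*5 - 7))*(-20) = (114*(-4/(-1)*5 - 7))*(-20) = (114*(-4*(-1)*5 - 7))*(-20) = (114*(4*5 - 7))*(-20) = (114*(20 - 7))*(-20) = (114*13)*(-20) = 1482*(-20) = -29640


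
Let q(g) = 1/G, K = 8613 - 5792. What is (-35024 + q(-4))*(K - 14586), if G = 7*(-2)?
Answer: 5768814805/14 ≈ 4.1206e+8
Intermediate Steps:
K = 2821
G = -14
q(g) = -1/14 (q(g) = 1/(-14) = -1/14)
(-35024 + q(-4))*(K - 14586) = (-35024 - 1/14)*(2821 - 14586) = -490337/14*(-11765) = 5768814805/14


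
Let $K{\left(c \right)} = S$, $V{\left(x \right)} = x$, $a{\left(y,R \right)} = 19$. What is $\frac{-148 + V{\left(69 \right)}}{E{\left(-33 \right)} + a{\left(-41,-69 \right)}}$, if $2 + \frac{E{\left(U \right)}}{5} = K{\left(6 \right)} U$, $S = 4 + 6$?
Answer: $\frac{79}{1641} \approx 0.048141$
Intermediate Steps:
$S = 10$
$K{\left(c \right)} = 10$
$E{\left(U \right)} = -10 + 50 U$ ($E{\left(U \right)} = -10 + 5 \cdot 10 U = -10 + 50 U$)
$\frac{-148 + V{\left(69 \right)}}{E{\left(-33 \right)} + a{\left(-41,-69 \right)}} = \frac{-148 + 69}{\left(-10 + 50 \left(-33\right)\right) + 19} = - \frac{79}{\left(-10 - 1650\right) + 19} = - \frac{79}{-1660 + 19} = - \frac{79}{-1641} = \left(-79\right) \left(- \frac{1}{1641}\right) = \frac{79}{1641}$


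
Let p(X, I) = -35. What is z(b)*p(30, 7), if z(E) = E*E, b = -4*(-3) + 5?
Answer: -10115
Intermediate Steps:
b = 17 (b = 12 + 5 = 17)
z(E) = E²
z(b)*p(30, 7) = 17²*(-35) = 289*(-35) = -10115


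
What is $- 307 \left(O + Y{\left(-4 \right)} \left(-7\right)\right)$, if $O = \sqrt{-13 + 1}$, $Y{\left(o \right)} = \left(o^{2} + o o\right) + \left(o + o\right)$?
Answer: $51576 - 614 i \sqrt{3} \approx 51576.0 - 1063.5 i$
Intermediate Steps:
$Y{\left(o \right)} = 2 o + 2 o^{2}$ ($Y{\left(o \right)} = \left(o^{2} + o^{2}\right) + 2 o = 2 o^{2} + 2 o = 2 o + 2 o^{2}$)
$O = 2 i \sqrt{3}$ ($O = \sqrt{-12} = 2 i \sqrt{3} \approx 3.4641 i$)
$- 307 \left(O + Y{\left(-4 \right)} \left(-7\right)\right) = - 307 \left(2 i \sqrt{3} + 2 \left(-4\right) \left(1 - 4\right) \left(-7\right)\right) = - 307 \left(2 i \sqrt{3} + 2 \left(-4\right) \left(-3\right) \left(-7\right)\right) = - 307 \left(2 i \sqrt{3} + 24 \left(-7\right)\right) = - 307 \left(2 i \sqrt{3} - 168\right) = - 307 \left(-168 + 2 i \sqrt{3}\right) = 51576 - 614 i \sqrt{3}$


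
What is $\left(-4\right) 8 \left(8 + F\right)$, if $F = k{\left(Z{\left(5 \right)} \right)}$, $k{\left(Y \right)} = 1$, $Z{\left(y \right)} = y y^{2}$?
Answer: $-288$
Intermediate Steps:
$Z{\left(y \right)} = y^{3}$
$F = 1$
$\left(-4\right) 8 \left(8 + F\right) = \left(-4\right) 8 \left(8 + 1\right) = \left(-32\right) 9 = -288$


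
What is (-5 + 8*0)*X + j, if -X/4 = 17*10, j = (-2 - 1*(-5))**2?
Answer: 3409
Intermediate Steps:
j = 9 (j = (-2 + 5)**2 = 3**2 = 9)
X = -680 (X = -68*10 = -4*170 = -680)
(-5 + 8*0)*X + j = (-5 + 8*0)*(-680) + 9 = (-5 + 0)*(-680) + 9 = -5*(-680) + 9 = 3400 + 9 = 3409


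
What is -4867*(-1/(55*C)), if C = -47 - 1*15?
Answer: -157/110 ≈ -1.4273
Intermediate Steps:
C = -62 (C = -47 - 15 = -62)
-4867*(-1/(55*C)) = -4867/((-62*(-55))) = -4867/3410 = -4867*1/3410 = -157/110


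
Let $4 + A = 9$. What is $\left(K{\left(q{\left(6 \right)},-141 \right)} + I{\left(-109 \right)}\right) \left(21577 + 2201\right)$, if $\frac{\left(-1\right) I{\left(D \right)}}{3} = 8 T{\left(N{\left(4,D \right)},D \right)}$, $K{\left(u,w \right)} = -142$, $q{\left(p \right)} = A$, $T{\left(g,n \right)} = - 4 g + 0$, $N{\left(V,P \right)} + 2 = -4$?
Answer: $-17072604$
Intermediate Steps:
$A = 5$ ($A = -4 + 9 = 5$)
$N{\left(V,P \right)} = -6$ ($N{\left(V,P \right)} = -2 - 4 = -6$)
$T{\left(g,n \right)} = - 4 g$
$q{\left(p \right)} = 5$
$I{\left(D \right)} = -576$ ($I{\left(D \right)} = - 3 \cdot 8 \left(\left(-4\right) \left(-6\right)\right) = - 3 \cdot 8 \cdot 24 = \left(-3\right) 192 = -576$)
$\left(K{\left(q{\left(6 \right)},-141 \right)} + I{\left(-109 \right)}\right) \left(21577 + 2201\right) = \left(-142 - 576\right) \left(21577 + 2201\right) = \left(-718\right) 23778 = -17072604$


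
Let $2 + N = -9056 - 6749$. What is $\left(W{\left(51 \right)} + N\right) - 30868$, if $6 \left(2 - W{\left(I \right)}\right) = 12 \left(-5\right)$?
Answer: $-46663$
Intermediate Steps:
$N = -15807$ ($N = -2 - 15805 = -15807$)
$W{\left(I \right)} = 12$ ($W{\left(I \right)} = 2 - \frac{12 \left(-5\right)}{6} = 2 - -10 = 2 + 10 = 12$)
$\left(W{\left(51 \right)} + N\right) - 30868 = \left(12 - 15807\right) - 30868 = -15795 - 30868 = -46663$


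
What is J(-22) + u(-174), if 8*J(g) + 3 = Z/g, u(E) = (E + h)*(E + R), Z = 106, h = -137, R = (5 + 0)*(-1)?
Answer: 2449393/44 ≈ 55668.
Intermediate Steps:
R = -5 (R = 5*(-1) = -5)
u(E) = (-137 + E)*(-5 + E) (u(E) = (E - 137)*(E - 5) = (-137 + E)*(-5 + E))
J(g) = -3/8 + 53/(4*g) (J(g) = -3/8 + (106/g)/8 = -3/8 + 53/(4*g))
J(-22) + u(-174) = (1/8)*(106 - 3*(-22))/(-22) + (685 + (-174)**2 - 142*(-174)) = (1/8)*(-1/22)*(106 + 66) + (685 + 30276 + 24708) = (1/8)*(-1/22)*172 + 55669 = -43/44 + 55669 = 2449393/44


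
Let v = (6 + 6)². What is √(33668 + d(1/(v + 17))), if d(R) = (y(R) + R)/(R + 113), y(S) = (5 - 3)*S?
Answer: √11144836495430/18194 ≈ 183.49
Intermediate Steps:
v = 144 (v = 12² = 144)
y(S) = 2*S
d(R) = 3*R/(113 + R) (d(R) = (2*R + R)/(R + 113) = (3*R)/(113 + R) = 3*R/(113 + R))
√(33668 + d(1/(v + 17))) = √(33668 + 3/((144 + 17)*(113 + 1/(144 + 17)))) = √(33668 + 3/(161*(113 + 1/161))) = √(33668 + 3*(1/161)/(113 + 1/161)) = √(33668 + 3*(1/161)/(18194/161)) = √(33668 + 3*(1/161)*(161/18194)) = √(33668 + 3/18194) = √(612555595/18194) = √11144836495430/18194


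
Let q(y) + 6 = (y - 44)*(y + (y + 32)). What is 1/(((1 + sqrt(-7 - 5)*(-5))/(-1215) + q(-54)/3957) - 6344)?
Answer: -16288331866629165/103302557014155257701 - 21138096150*I*sqrt(3)/103302557014155257701 ≈ -0.00015768 - 3.5442e-10*I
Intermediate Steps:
q(y) = -6 + (-44 + y)*(32 + 2*y) (q(y) = -6 + (y - 44)*(y + (y + 32)) = -6 + (-44 + y)*(y + (32 + y)) = -6 + (-44 + y)*(32 + 2*y))
1/(((1 + sqrt(-7 - 5)*(-5))/(-1215) + q(-54)/3957) - 6344) = 1/(((1 + sqrt(-7 - 5)*(-5))/(-1215) + (-1414 - 56*(-54) + 2*(-54)**2)/3957) - 6344) = 1/(((1 + sqrt(-12)*(-5))*(-1/1215) + (-1414 + 3024 + 2*2916)*(1/3957)) - 6344) = 1/(((1 + (2*I*sqrt(3))*(-5))*(-1/1215) + (-1414 + 3024 + 5832)*(1/3957)) - 6344) = 1/(((1 - 10*I*sqrt(3))*(-1/1215) + 7442*(1/3957)) - 6344) = 1/(((-1/1215 + 2*I*sqrt(3)/243) + 7442/3957) - 6344) = 1/((3012691/1602585 + 2*I*sqrt(3)/243) - 6344) = 1/(-10163786549/1602585 + 2*I*sqrt(3)/243)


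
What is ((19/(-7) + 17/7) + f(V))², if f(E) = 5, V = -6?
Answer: 1089/49 ≈ 22.224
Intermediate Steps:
((19/(-7) + 17/7) + f(V))² = ((19/(-7) + 17/7) + 5)² = ((19*(-⅐) + 17*(⅐)) + 5)² = ((-19/7 + 17/7) + 5)² = (-2/7 + 5)² = (33/7)² = 1089/49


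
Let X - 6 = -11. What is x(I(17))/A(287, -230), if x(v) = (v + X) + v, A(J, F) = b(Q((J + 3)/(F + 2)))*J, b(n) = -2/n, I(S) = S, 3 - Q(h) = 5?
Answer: 29/287 ≈ 0.10105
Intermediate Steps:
X = -5 (X = 6 - 11 = -5)
Q(h) = -2 (Q(h) = 3 - 1*5 = 3 - 5 = -2)
A(J, F) = J (A(J, F) = (-2/(-2))*J = (-2*(-½))*J = 1*J = J)
x(v) = -5 + 2*v (x(v) = (v - 5) + v = (-5 + v) + v = -5 + 2*v)
x(I(17))/A(287, -230) = (-5 + 2*17)/287 = (-5 + 34)*(1/287) = 29*(1/287) = 29/287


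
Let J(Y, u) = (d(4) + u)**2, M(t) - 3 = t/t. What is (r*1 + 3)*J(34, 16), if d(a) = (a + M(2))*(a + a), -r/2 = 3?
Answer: -19200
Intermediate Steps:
r = -6 (r = -2*3 = -6)
M(t) = 4 (M(t) = 3 + t/t = 3 + 1 = 4)
d(a) = 2*a*(4 + a) (d(a) = (a + 4)*(a + a) = (4 + a)*(2*a) = 2*a*(4 + a))
J(Y, u) = (64 + u)**2 (J(Y, u) = (2*4*(4 + 4) + u)**2 = (2*4*8 + u)**2 = (64 + u)**2)
(r*1 + 3)*J(34, 16) = (-6*1 + 3)*(64 + 16)**2 = (-6 + 3)*80**2 = -3*6400 = -19200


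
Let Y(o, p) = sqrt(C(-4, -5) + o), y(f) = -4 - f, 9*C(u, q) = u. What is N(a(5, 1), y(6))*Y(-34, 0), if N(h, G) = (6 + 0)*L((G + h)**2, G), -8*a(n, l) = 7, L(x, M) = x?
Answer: 7569*I*sqrt(310)/32 ≈ 4164.6*I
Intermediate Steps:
C(u, q) = u/9
a(n, l) = -7/8 (a(n, l) = -1/8*7 = -7/8)
Y(o, p) = sqrt(-4/9 + o) (Y(o, p) = sqrt((1/9)*(-4) + o) = sqrt(-4/9 + o))
N(h, G) = 6*(G + h)**2 (N(h, G) = (6 + 0)*(G + h)**2 = 6*(G + h)**2)
N(a(5, 1), y(6))*Y(-34, 0) = (6*((-4 - 1*6) - 7/8)**2)*(sqrt(-4 + 9*(-34))/3) = (6*((-4 - 6) - 7/8)**2)*(sqrt(-4 - 306)/3) = (6*(-10 - 7/8)**2)*(sqrt(-310)/3) = (6*(-87/8)**2)*((I*sqrt(310))/3) = (6*(7569/64))*(I*sqrt(310)/3) = 22707*(I*sqrt(310)/3)/32 = 7569*I*sqrt(310)/32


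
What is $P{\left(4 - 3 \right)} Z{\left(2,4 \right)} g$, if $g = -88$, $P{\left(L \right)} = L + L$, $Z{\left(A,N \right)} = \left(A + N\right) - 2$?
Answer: $-704$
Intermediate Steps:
$Z{\left(A,N \right)} = -2 + A + N$
$P{\left(L \right)} = 2 L$
$P{\left(4 - 3 \right)} Z{\left(2,4 \right)} g = 2 \left(4 - 3\right) \left(-2 + 2 + 4\right) \left(-88\right) = 2 \left(4 - 3\right) 4 \left(-88\right) = 2 \cdot 1 \cdot 4 \left(-88\right) = 2 \cdot 4 \left(-88\right) = 8 \left(-88\right) = -704$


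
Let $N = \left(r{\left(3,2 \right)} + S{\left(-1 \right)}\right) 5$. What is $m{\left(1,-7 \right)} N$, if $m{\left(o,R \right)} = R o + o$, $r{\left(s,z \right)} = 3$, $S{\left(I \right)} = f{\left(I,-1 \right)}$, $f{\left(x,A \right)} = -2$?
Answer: $-30$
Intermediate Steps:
$S{\left(I \right)} = -2$
$m{\left(o,R \right)} = o + R o$
$N = 5$ ($N = \left(3 - 2\right) 5 = 1 \cdot 5 = 5$)
$m{\left(1,-7 \right)} N = 1 \left(1 - 7\right) 5 = 1 \left(-6\right) 5 = \left(-6\right) 5 = -30$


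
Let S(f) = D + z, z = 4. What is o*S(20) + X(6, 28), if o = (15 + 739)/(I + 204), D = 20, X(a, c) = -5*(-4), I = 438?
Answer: 5156/107 ≈ 48.187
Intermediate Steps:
X(a, c) = 20
S(f) = 24 (S(f) = 20 + 4 = 24)
o = 377/321 (o = (15 + 739)/(438 + 204) = 754/642 = 754*(1/642) = 377/321 ≈ 1.1745)
o*S(20) + X(6, 28) = (377/321)*24 + 20 = 3016/107 + 20 = 5156/107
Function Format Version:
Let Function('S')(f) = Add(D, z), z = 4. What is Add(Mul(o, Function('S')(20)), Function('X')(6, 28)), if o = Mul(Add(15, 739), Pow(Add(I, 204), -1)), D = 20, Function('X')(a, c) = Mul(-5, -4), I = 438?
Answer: Rational(5156, 107) ≈ 48.187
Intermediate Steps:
Function('X')(a, c) = 20
Function('S')(f) = 24 (Function('S')(f) = Add(20, 4) = 24)
o = Rational(377, 321) (o = Mul(Add(15, 739), Pow(Add(438, 204), -1)) = Mul(754, Pow(642, -1)) = Mul(754, Rational(1, 642)) = Rational(377, 321) ≈ 1.1745)
Add(Mul(o, Function('S')(20)), Function('X')(6, 28)) = Add(Mul(Rational(377, 321), 24), 20) = Add(Rational(3016, 107), 20) = Rational(5156, 107)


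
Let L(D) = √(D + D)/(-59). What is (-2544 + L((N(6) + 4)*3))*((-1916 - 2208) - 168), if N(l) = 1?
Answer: 10918848 + 4292*√30/59 ≈ 1.0919e+7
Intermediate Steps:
L(D) = -√2*√D/59 (L(D) = √(2*D)*(-1/59) = (√2*√D)*(-1/59) = -√2*√D/59)
(-2544 + L((N(6) + 4)*3))*((-1916 - 2208) - 168) = (-2544 - √2*√((1 + 4)*3)/59)*((-1916 - 2208) - 168) = (-2544 - √2*√(5*3)/59)*(-4124 - 168) = (-2544 - √2*√15/59)*(-4292) = (-2544 - √30/59)*(-4292) = 10918848 + 4292*√30/59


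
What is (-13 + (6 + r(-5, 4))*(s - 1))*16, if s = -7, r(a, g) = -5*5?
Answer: 2224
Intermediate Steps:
r(a, g) = -25
(-13 + (6 + r(-5, 4))*(s - 1))*16 = (-13 + (6 - 25)*(-7 - 1))*16 = (-13 - 19*(-8))*16 = (-13 + 152)*16 = 139*16 = 2224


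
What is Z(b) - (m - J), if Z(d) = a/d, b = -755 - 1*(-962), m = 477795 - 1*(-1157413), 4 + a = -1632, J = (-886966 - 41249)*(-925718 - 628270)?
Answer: 298583700594248/207 ≈ 1.4424e+12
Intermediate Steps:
J = 1442434971420 (J = -928215*(-1553988) = 1442434971420)
a = -1636 (a = -4 - 1632 = -1636)
m = 1635208 (m = 477795 + 1157413 = 1635208)
b = 207 (b = -755 + 962 = 207)
Z(d) = -1636/d
Z(b) - (m - J) = -1636/207 - (1635208 - 1*1442434971420) = -1636*1/207 - (1635208 - 1442434971420) = -1636/207 - 1*(-1442433336212) = -1636/207 + 1442433336212 = 298583700594248/207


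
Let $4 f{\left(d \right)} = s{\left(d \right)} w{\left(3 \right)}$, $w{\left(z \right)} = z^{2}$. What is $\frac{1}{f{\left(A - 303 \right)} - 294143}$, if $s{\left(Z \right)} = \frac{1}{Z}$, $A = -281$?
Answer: $- \frac{2336}{687118057} \approx -3.3997 \cdot 10^{-6}$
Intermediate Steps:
$f{\left(d \right)} = \frac{9}{4 d}$ ($f{\left(d \right)} = \frac{\frac{1}{d} 3^{2}}{4} = \frac{\frac{1}{d} 9}{4} = \frac{9 \frac{1}{d}}{4} = \frac{9}{4 d}$)
$\frac{1}{f{\left(A - 303 \right)} - 294143} = \frac{1}{\frac{9}{4 \left(-281 - 303\right)} - 294143} = \frac{1}{\frac{9}{4 \left(-584\right)} - 294143} = \frac{1}{\frac{9}{4} \left(- \frac{1}{584}\right) - 294143} = \frac{1}{- \frac{9}{2336} - 294143} = \frac{1}{- \frac{687118057}{2336}} = - \frac{2336}{687118057}$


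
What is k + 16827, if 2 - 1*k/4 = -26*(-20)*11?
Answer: -6045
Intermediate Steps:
k = -22872 (k = 8 - 4*(-26*(-20))*11 = 8 - 2080*11 = 8 - 4*5720 = 8 - 22880 = -22872)
k + 16827 = -22872 + 16827 = -6045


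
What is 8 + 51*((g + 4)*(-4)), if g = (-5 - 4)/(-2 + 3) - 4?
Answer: 1844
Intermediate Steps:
g = -13 (g = -9/1 - 4 = -9*1 - 4 = -9 - 4 = -13)
8 + 51*((g + 4)*(-4)) = 8 + 51*((-13 + 4)*(-4)) = 8 + 51*(-9*(-4)) = 8 + 51*36 = 8 + 1836 = 1844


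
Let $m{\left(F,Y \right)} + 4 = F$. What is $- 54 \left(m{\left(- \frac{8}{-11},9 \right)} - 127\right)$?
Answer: $\frac{77382}{11} \approx 7034.7$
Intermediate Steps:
$m{\left(F,Y \right)} = -4 + F$
$- 54 \left(m{\left(- \frac{8}{-11},9 \right)} - 127\right) = - 54 \left(\left(-4 - \frac{8}{-11}\right) - 127\right) = - 54 \left(\left(-4 - - \frac{8}{11}\right) - 127\right) = - 54 \left(\left(-4 + \frac{8}{11}\right) - 127\right) = - 54 \left(- \frac{36}{11} - 127\right) = \left(-54\right) \left(- \frac{1433}{11}\right) = \frac{77382}{11}$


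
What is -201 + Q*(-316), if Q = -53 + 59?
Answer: -2097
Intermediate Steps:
Q = 6
-201 + Q*(-316) = -201 + 6*(-316) = -201 - 1896 = -2097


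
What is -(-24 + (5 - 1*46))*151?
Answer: 9815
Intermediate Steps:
-(-24 + (5 - 1*46))*151 = -(-24 + (5 - 46))*151 = -(-24 - 41)*151 = -(-65)*151 = -1*(-9815) = 9815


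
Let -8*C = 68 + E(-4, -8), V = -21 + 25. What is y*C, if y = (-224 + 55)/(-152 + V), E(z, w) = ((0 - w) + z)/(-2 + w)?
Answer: -28561/2960 ≈ -9.6490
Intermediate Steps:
E(z, w) = (z - w)/(-2 + w) (E(z, w) = (-w + z)/(-2 + w) = (z - w)/(-2 + w))
V = 4
C = -169/20 (C = -(68 + (-4 - 1*(-8))/(-2 - 8))/8 = -(68 + (-4 + 8)/(-10))/8 = -(68 - ⅒*4)/8 = -(68 - ⅖)/8 = -⅛*338/5 = -169/20 ≈ -8.4500)
y = 169/148 (y = (-224 + 55)/(-152 + 4) = -169/(-148) = -169*(-1/148) = 169/148 ≈ 1.1419)
y*C = (169/148)*(-169/20) = -28561/2960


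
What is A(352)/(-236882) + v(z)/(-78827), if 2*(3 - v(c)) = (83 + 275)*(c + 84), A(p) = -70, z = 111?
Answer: 590940961/1333764101 ≈ 0.44306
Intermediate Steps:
v(c) = -15033 - 179*c (v(c) = 3 - (83 + 275)*(c + 84)/2 = 3 - 179*(84 + c) = 3 - (30072 + 358*c)/2 = 3 + (-15036 - 179*c) = -15033 - 179*c)
A(352)/(-236882) + v(z)/(-78827) = -70/(-236882) + (-15033 - 179*111)/(-78827) = -70*(-1/236882) + (-15033 - 19869)*(-1/78827) = 35/118441 - 34902*(-1/78827) = 35/118441 + 4986/11261 = 590940961/1333764101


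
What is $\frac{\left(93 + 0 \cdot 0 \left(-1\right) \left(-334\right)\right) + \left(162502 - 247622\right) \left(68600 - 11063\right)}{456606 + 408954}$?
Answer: $- \frac{1632516449}{288520} \approx -5658.2$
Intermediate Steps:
$\frac{\left(93 + 0 \cdot 0 \left(-1\right) \left(-334\right)\right) + \left(162502 - 247622\right) \left(68600 - 11063\right)}{456606 + 408954} = \frac{\left(93 + 0 \left(-1\right) \left(-334\right)\right) - 4897549440}{865560} = \left(\left(93 + 0 \left(-334\right)\right) - 4897549440\right) \frac{1}{865560} = \left(\left(93 + 0\right) - 4897549440\right) \frac{1}{865560} = \left(93 - 4897549440\right) \frac{1}{865560} = \left(-4897549347\right) \frac{1}{865560} = - \frac{1632516449}{288520}$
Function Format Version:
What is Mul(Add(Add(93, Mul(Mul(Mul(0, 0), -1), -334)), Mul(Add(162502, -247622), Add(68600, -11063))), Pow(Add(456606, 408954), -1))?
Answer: Rational(-1632516449, 288520) ≈ -5658.2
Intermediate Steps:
Mul(Add(Add(93, Mul(Mul(Mul(0, 0), -1), -334)), Mul(Add(162502, -247622), Add(68600, -11063))), Pow(Add(456606, 408954), -1)) = Mul(Add(Add(93, Mul(Mul(0, -1), -334)), Mul(-85120, 57537)), Pow(865560, -1)) = Mul(Add(Add(93, Mul(0, -334)), -4897549440), Rational(1, 865560)) = Mul(Add(Add(93, 0), -4897549440), Rational(1, 865560)) = Mul(Add(93, -4897549440), Rational(1, 865560)) = Mul(-4897549347, Rational(1, 865560)) = Rational(-1632516449, 288520)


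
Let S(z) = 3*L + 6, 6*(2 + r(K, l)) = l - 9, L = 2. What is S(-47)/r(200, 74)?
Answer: 72/53 ≈ 1.3585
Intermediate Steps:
r(K, l) = -7/2 + l/6 (r(K, l) = -2 + (l - 9)/6 = -2 + (-9 + l)/6 = -2 + (-3/2 + l/6) = -7/2 + l/6)
S(z) = 12 (S(z) = 3*2 + 6 = 6 + 6 = 12)
S(-47)/r(200, 74) = 12/(-7/2 + (1/6)*74) = 12/(-7/2 + 37/3) = 12/(53/6) = 12*(6/53) = 72/53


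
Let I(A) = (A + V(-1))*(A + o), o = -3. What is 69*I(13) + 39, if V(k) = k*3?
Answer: 6939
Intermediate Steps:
V(k) = 3*k
I(A) = (-3 + A)**2 (I(A) = (A + 3*(-1))*(A - 3) = (A - 3)*(-3 + A) = (-3 + A)*(-3 + A) = (-3 + A)**2)
69*I(13) + 39 = 69*(9 + 13**2 - 6*13) + 39 = 69*(9 + 169 - 78) + 39 = 69*100 + 39 = 6900 + 39 = 6939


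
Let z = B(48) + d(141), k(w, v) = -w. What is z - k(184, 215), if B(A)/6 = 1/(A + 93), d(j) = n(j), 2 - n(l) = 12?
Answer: 8180/47 ≈ 174.04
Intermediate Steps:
n(l) = -10 (n(l) = 2 - 1*12 = 2 - 12 = -10)
d(j) = -10
B(A) = 6/(93 + A) (B(A) = 6/(A + 93) = 6/(93 + A))
z = -468/47 (z = 6/(93 + 48) - 10 = 6/141 - 10 = 6*(1/141) - 10 = 2/47 - 10 = -468/47 ≈ -9.9574)
z - k(184, 215) = -468/47 - (-1)*184 = -468/47 - 1*(-184) = -468/47 + 184 = 8180/47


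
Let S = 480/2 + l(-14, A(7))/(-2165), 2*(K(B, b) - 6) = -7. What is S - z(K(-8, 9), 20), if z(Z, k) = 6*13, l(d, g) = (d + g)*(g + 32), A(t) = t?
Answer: 351003/2165 ≈ 162.13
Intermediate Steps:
K(B, b) = 5/2 (K(B, b) = 6 + (½)*(-7) = 6 - 7/2 = 5/2)
l(d, g) = (32 + g)*(d + g) (l(d, g) = (d + g)*(32 + g) = (32 + g)*(d + g))
z(Z, k) = 78
S = 519873/2165 (S = 480/2 + (7² + 32*(-14) + 32*7 - 14*7)/(-2165) = 480*(½) + (49 - 448 + 224 - 98)*(-1/2165) = 240 - 273*(-1/2165) = 240 + 273/2165 = 519873/2165 ≈ 240.13)
S - z(K(-8, 9), 20) = 519873/2165 - 1*78 = 519873/2165 - 78 = 351003/2165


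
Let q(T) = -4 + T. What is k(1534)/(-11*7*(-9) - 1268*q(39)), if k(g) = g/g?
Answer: -1/43687 ≈ -2.2890e-5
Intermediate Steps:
k(g) = 1
k(1534)/(-11*7*(-9) - 1268*q(39)) = 1/(-11*7*(-9) - 1268*(-4 + 39)) = 1/(-77*(-9) - 1268*35) = 1/(693 - 44380) = 1/(-43687) = 1*(-1/43687) = -1/43687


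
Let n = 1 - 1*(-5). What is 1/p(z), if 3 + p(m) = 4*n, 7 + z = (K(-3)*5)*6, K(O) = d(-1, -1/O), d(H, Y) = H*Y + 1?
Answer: 1/21 ≈ 0.047619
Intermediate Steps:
d(H, Y) = 1 + H*Y
K(O) = 1 + 1/O (K(O) = 1 - (-1)/O = 1 + 1/O)
n = 6 (n = 1 + 5 = 6)
z = 13 (z = -7 + (((1 - 3)/(-3))*5)*6 = -7 + (-⅓*(-2)*5)*6 = -7 + ((⅔)*5)*6 = -7 + (10/3)*6 = -7 + 20 = 13)
p(m) = 21 (p(m) = -3 + 4*6 = -3 + 24 = 21)
1/p(z) = 1/21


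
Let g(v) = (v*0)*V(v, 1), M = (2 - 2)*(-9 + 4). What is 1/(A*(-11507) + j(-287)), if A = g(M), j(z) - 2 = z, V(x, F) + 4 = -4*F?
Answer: -1/285 ≈ -0.0035088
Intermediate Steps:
M = 0 (M = 0*(-5) = 0)
V(x, F) = -4 - 4*F
j(z) = 2 + z
g(v) = 0 (g(v) = (v*0)*(-4 - 4*1) = 0*(-4 - 4) = 0*(-8) = 0)
A = 0
1/(A*(-11507) + j(-287)) = 1/(0*(-11507) + (2 - 287)) = 1/(0 - 285) = 1/(-285) = -1/285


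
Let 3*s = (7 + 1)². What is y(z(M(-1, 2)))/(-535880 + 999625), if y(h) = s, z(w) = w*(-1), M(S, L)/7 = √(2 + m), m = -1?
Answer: 64/1391235 ≈ 4.6002e-5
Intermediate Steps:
s = 64/3 (s = (7 + 1)²/3 = (⅓)*8² = (⅓)*64 = 64/3 ≈ 21.333)
M(S, L) = 7 (M(S, L) = 7*√(2 - 1) = 7*√1 = 7*1 = 7)
z(w) = -w
y(h) = 64/3
y(z(M(-1, 2)))/(-535880 + 999625) = 64/(3*(-535880 + 999625)) = (64/3)/463745 = (64/3)*(1/463745) = 64/1391235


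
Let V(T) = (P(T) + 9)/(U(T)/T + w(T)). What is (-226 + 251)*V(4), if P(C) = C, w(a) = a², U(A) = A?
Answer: 325/17 ≈ 19.118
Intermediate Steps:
V(T) = (9 + T)/(1 + T²) (V(T) = (T + 9)/(T/T + T²) = (9 + T)/(1 + T²))
(-226 + 251)*V(4) = (-226 + 251)*((9 + 4)/(1 + 4²)) = 25*(13/(1 + 16)) = 25*(13/17) = 325/17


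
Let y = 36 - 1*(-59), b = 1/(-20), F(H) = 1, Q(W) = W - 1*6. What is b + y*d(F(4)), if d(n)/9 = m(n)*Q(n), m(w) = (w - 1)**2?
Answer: -1/20 ≈ -0.050000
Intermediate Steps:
m(w) = (-1 + w)**2
Q(W) = -6 + W (Q(W) = W - 6 = -6 + W)
d(n) = 9*(-1 + n)**2*(-6 + n) (d(n) = 9*((-1 + n)**2*(-6 + n)) = 9*(-1 + n)**2*(-6 + n))
b = -1/20 ≈ -0.050000
y = 95 (y = 36 + 59 = 95)
b + y*d(F(4)) = -1/20 + 95*(9*(-1 + 1)**2*(-6 + 1)) = -1/20 + 95*(9*0**2*(-5)) = -1/20 + 95*(9*0*(-5)) = -1/20 + 95*0 = -1/20 + 0 = -1/20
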